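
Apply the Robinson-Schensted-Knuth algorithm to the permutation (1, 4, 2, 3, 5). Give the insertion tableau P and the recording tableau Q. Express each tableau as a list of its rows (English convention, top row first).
Insert each entry of the permutation into P by Schensted row insertion, recording in Q the position of each new cell.

Insert 1: appended to row 1. P = [[1]].
Insert 4: appended to row 1. P = [[1, 4]].
Insert 2: 2 bumps 4 from row 1; 4 starts row 2. P = [[1, 2], [4]].
Insert 3: appended to row 1. P = [[1, 2, 3], [4]].
Insert 5: appended to row 1. P = [[1, 2, 3, 5], [4]].

So P = [[1, 2, 3, 5], [4]], Q = [[1, 2, 4, 5], [3]].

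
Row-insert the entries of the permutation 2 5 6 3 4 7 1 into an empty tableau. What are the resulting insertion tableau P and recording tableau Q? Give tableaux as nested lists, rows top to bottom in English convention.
P = [[1, 3, 4, 7], [2, 6], [5]], Q = [[1, 2, 3, 6], [4, 5], [7]]

Insert each entry of the permutation into P by Schensted row insertion, recording in Q the position of each new cell.

Insert 2: appended to row 1. P = [[2]].
Insert 5: appended to row 1. P = [[2, 5]].
Insert 6: appended to row 1. P = [[2, 5, 6]].
Insert 3: 3 bumps 5 from row 1; 5 starts row 2. P = [[2, 3, 6], [5]].
Insert 4: 4 bumps 6 from row 1; 6 appends to row 2. P = [[2, 3, 4], [5, 6]].
Insert 7: appended to row 1. P = [[2, 3, 4, 7], [5, 6]].
Insert 1: 1 bumps 2 from row 1; 2 bumps 5 from row 2; 5 starts row 3. P = [[1, 3, 4, 7], [2, 6], [5]].

So P = [[1, 3, 4, 7], [2, 6], [5]], Q = [[1, 2, 3, 6], [4, 5], [7]].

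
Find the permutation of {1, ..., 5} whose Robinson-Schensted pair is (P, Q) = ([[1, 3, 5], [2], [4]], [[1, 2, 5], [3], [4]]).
Reverse RSK: for i = n, n-1, ..., 1, locate i in Q, remove the corresponding corner cell from P, and reverse-bump its entry up through P; the value ejected from row 1 is w(i).

So w = 2 4 3 1 5.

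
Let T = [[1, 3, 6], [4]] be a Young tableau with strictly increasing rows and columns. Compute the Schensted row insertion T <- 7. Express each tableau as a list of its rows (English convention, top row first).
7 is larger than every entry of row 1, so it is appended to row 1. The new tableau is [[1, 3, 6, 7], [4]].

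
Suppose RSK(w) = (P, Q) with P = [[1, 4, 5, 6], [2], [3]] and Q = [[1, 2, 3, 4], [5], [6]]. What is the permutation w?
3 4 5 6 2 1

Reverse RSK: for i = n, n-1, ..., 1, locate i in Q, remove the corresponding corner cell from P, and reverse-bump its entry up through P; the value ejected from row 1 is w(i).

So w = 3 4 5 6 2 1.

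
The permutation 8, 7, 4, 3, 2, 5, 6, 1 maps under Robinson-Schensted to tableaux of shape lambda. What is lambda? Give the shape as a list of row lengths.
[3, 1, 1, 1, 1, 1]

Row-insert each entry into an empty tableau.

After inserting 8: P = [[8]].
After inserting 7: P = [[7], [8]].
After inserting 4: P = [[4], [7], [8]].
After inserting 3: P = [[3], [4], [7], [8]].
After inserting 2: P = [[2], [3], [4], [7], [8]].
After inserting 5: P = [[2, 5], [3], [4], [7], [8]].
After inserting 6: P = [[2, 5, 6], [3], [4], [7], [8]].
After inserting 1: P = [[1, 5, 6], [2], [3], [4], [7], [8]].

The final insertion tableau P = [[1, 5, 6], [2], [3], [4], [7], [8]] has shape [3, 1, 1, 1, 1, 1].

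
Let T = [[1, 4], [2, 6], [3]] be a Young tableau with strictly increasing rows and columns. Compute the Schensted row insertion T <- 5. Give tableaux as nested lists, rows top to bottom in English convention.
[[1, 4, 5], [2, 6], [3]]

5 is larger than every entry of row 1, so it is appended to row 1. The new tableau is [[1, 4, 5], [2, 6], [3]].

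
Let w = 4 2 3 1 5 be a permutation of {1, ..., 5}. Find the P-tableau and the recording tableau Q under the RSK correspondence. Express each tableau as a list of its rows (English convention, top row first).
Insert each entry of the permutation into P by Schensted row insertion, recording in Q the position of each new cell.

Insert 4: appended to row 1. P = [[4]], Q = [[1]].
Insert 2: 2 bumps 4 from row 1; 4 starts row 2. P = [[2], [4]], Q = [[1], [2]].
Insert 3: appended to row 1. P = [[2, 3], [4]], Q = [[1, 3], [2]].
Insert 1: 1 bumps 2 from row 1; 2 bumps 4 from row 2; 4 starts row 3. P = [[1, 3], [2], [4]], Q = [[1, 3], [2], [4]].
Insert 5: appended to row 1. P = [[1, 3, 5], [2], [4]], Q = [[1, 3, 5], [2], [4]].

So P = [[1, 3, 5], [2], [4]], Q = [[1, 3, 5], [2], [4]].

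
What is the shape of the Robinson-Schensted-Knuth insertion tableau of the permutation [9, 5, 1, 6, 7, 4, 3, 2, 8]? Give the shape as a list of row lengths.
[4, 2, 1, 1, 1]

Row-insert each entry into an empty tableau.

After inserting 9: P = [[9]].
After inserting 5: P = [[5], [9]].
After inserting 1: P = [[1], [5], [9]].
After inserting 6: P = [[1, 6], [5], [9]].
After inserting 7: P = [[1, 6, 7], [5], [9]].
After inserting 4: P = [[1, 4, 7], [5, 6], [9]].
After inserting 3: P = [[1, 3, 7], [4, 6], [5], [9]].
After inserting 2: P = [[1, 2, 7], [3, 6], [4], [5], [9]].
After inserting 8: P = [[1, 2, 7, 8], [3, 6], [4], [5], [9]].

The final insertion tableau P = [[1, 2, 7, 8], [3, 6], [4], [5], [9]] has shape [4, 2, 1, 1, 1].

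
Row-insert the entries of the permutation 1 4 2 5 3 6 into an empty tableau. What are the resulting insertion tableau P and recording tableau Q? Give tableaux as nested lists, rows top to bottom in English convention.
P = [[1, 2, 3, 6], [4, 5]], Q = [[1, 2, 4, 6], [3, 5]]

Insert each entry of the permutation into P by Schensted row insertion, recording in Q the position of each new cell.

Insert 1: appended to row 1. P = [[1]].
Insert 4: appended to row 1. P = [[1, 4]].
Insert 2: 2 bumps 4 from row 1; 4 starts row 2. P = [[1, 2], [4]].
Insert 5: appended to row 1. P = [[1, 2, 5], [4]].
Insert 3: 3 bumps 5 from row 1; 5 appends to row 2. P = [[1, 2, 3], [4, 5]].
Insert 6: appended to row 1. P = [[1, 2, 3, 6], [4, 5]].

So P = [[1, 2, 3, 6], [4, 5]], Q = [[1, 2, 4, 6], [3, 5]].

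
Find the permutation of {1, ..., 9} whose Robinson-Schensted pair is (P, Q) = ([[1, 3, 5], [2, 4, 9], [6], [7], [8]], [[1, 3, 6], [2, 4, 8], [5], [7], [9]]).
Reverse the RSK construction: for i from n down to 1, find the cell of Q containing i, remove the entry at that cell from P, and reverse-bump it up through P; the value ejected from row 1 is w(i).

Step i=9: Q has 9 at row 5, column 1; remove 8 from row 5 of P and reverse-bump: 8 enters row 4 and ejects 7; 7 enters row 3 and ejects 6; 6 enters row 2 and ejects 4; 4 enters row 1 and ejects 3. So w(9) = 3. P is now [[1, 4, 5], [2, 6, 9], [7], [8]].
Step i=8: Q has 8 at row 2, column 3; remove 9 from row 2 of P and reverse-bump: 9 enters row 1 and ejects 5. So w(8) = 5. P is now [[1, 4, 9], [2, 6], [7], [8]].
Step i=7: Q has 7 at row 4, column 1; remove 8 from row 4 of P and reverse-bump: 8 enters row 3 and ejects 7; 7 enters row 2 and ejects 6; 6 enters row 1 and ejects 4. So w(7) = 4. P is now [[1, 6, 9], [2, 7], [8]].
Step i=6: Q has 6 at row 1, column 3; remove that cell from P, ejecting 9. So w(6) = 9. P is now [[1, 6], [2, 7], [8]].
Step i=5: Q has 5 at row 3, column 1; remove 8 from row 3 of P and reverse-bump: 8 enters row 2 and ejects 7; 7 enters row 1 and ejects 6. So w(5) = 6. P is now [[1, 7], [2, 8]].
Step i=4: Q has 4 at row 2, column 2; remove 8 from row 2 of P and reverse-bump: 8 enters row 1 and ejects 7. So w(4) = 7. P is now [[1, 8], [2]].
Step i=3: Q has 3 at row 1, column 2; remove that cell from P, ejecting 8. So w(3) = 8. P is now [[1], [2]].
Step i=2: Q has 2 at row 2, column 1; remove 2 from row 2 of P and reverse-bump: 2 enters row 1 and ejects 1. So w(2) = 1. P is now [[2]].
Step i=1: Q has 1 at row 1, column 1; remove that cell from P, ejecting 2. So w(1) = 2. P is now [].

So w = 2 1 8 7 6 9 4 5 3.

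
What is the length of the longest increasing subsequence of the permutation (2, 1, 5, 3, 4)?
3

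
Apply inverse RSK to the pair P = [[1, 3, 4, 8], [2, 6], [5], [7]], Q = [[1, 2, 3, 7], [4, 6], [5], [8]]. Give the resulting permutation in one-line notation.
2 5 7 6 3 4 8 1

Reverse the RSK construction: for i from n down to 1, find the cell of Q containing i, remove the entry at that cell from P, and reverse-bump it up through P; the value ejected from row 1 is w(i).

Step i=8: Q has 8 at row 4, column 1; remove 7 from row 4 of P and reverse-bump: 7 enters row 3 and ejects 5; 5 enters row 2 and ejects 2; 2 enters row 1 and ejects 1. So w(8) = 1. P is now [[2, 3, 4, 8], [5, 6], [7]].
Step i=7: Q has 7 at row 1, column 4; remove that cell from P, ejecting 8. So w(7) = 8. P is now [[2, 3, 4], [5, 6], [7]].
Step i=6: Q has 6 at row 2, column 2; remove 6 from row 2 of P and reverse-bump: 6 enters row 1 and ejects 4. So w(6) = 4. P is now [[2, 3, 6], [5], [7]].
Step i=5: Q has 5 at row 3, column 1; remove 7 from row 3 of P and reverse-bump: 7 enters row 2 and ejects 5; 5 enters row 1 and ejects 3. So w(5) = 3. P is now [[2, 5, 6], [7]].
Step i=4: Q has 4 at row 2, column 1; remove 7 from row 2 of P and reverse-bump: 7 enters row 1 and ejects 6. So w(4) = 6. P is now [[2, 5, 7]].
Step i=3: Q has 3 at row 1, column 3; remove that cell from P, ejecting 7. So w(3) = 7. P is now [[2, 5]].
Step i=2: Q has 2 at row 1, column 2; remove that cell from P, ejecting 5. So w(2) = 5. P is now [[2]].
Step i=1: Q has 1 at row 1, column 1; remove that cell from P, ejecting 2. So w(1) = 2. P is now [].

So w = 2 5 7 6 3 4 8 1.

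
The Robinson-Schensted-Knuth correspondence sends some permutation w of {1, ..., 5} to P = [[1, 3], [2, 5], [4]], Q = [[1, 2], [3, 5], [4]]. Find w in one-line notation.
4 5 2 1 3

Reverse RSK: for i = n, n-1, ..., 1, locate i in Q, remove the corresponding corner cell from P, and reverse-bump its entry up through P; the value ejected from row 1 is w(i).

So w = 4 5 2 1 3.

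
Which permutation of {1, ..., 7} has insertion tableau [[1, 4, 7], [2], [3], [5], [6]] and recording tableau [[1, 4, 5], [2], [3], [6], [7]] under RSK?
Reverse the RSK construction: for i from n down to 1, find the cell of Q containing i, remove the entry at that cell from P, and reverse-bump it up through P; the value ejected from row 1 is w(i).

Step i=7: Q has 7 at row 5, column 1; remove 6 from row 5 of P and reverse-bump: 6 enters row 4 and ejects 5; 5 enters row 3 and ejects 3; 3 enters row 2 and ejects 2; 2 enters row 1 and ejects 1. So w(7) = 1. P is now [[2, 4, 7], [3], [5], [6]].
Step i=6: Q has 6 at row 4, column 1; remove 6 from row 4 of P and reverse-bump: 6 enters row 3 and ejects 5; 5 enters row 2 and ejects 3; 3 enters row 1 and ejects 2. So w(6) = 2. P is now [[3, 4, 7], [5], [6]].
Step i=5: Q has 5 at row 1, column 3; remove that cell from P, ejecting 7. So w(5) = 7. P is now [[3, 4], [5], [6]].
Step i=4: Q has 4 at row 1, column 2; remove that cell from P, ejecting 4. So w(4) = 4. P is now [[3], [5], [6]].
Step i=3: Q has 3 at row 3, column 1; remove 6 from row 3 of P and reverse-bump: 6 enters row 2 and ejects 5; 5 enters row 1 and ejects 3. So w(3) = 3. P is now [[5], [6]].
Step i=2: Q has 2 at row 2, column 1; remove 6 from row 2 of P and reverse-bump: 6 enters row 1 and ejects 5. So w(2) = 5. P is now [[6]].
Step i=1: Q has 1 at row 1, column 1; remove that cell from P, ejecting 6. So w(1) = 6. P is now [].

So w = 6 5 3 4 7 2 1.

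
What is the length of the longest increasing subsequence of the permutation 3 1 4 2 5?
3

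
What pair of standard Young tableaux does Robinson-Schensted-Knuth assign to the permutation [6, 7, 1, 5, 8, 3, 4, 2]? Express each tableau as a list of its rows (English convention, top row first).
P = [[1, 2, 4], [3, 7, 8], [5], [6]], Q = [[1, 2, 5], [3, 4, 7], [6], [8]]

Insert each entry of the permutation into P by Schensted row insertion, recording in Q the position of each new cell.

Insert 6: appended to row 1. P = [[6]], Q = [[1]].
Insert 7: appended to row 1. P = [[6, 7]], Q = [[1, 2]].
Insert 1: 1 bumps 6 from row 1; 6 starts row 2. P = [[1, 7], [6]], Q = [[1, 2], [3]].
Insert 5: 5 bumps 7 from row 1; 7 appends to row 2. P = [[1, 5], [6, 7]], Q = [[1, 2], [3, 4]].
Insert 8: appended to row 1. P = [[1, 5, 8], [6, 7]], Q = [[1, 2, 5], [3, 4]].
Insert 3: 3 bumps 5 from row 1; 5 bumps 6 from row 2; 6 starts row 3. P = [[1, 3, 8], [5, 7], [6]], Q = [[1, 2, 5], [3, 4], [6]].
Insert 4: 4 bumps 8 from row 1; 8 appends to row 2. P = [[1, 3, 4], [5, 7, 8], [6]], Q = [[1, 2, 5], [3, 4, 7], [6]].
Insert 2: 2 bumps 3 from row 1; 3 bumps 5 from row 2; 5 bumps 6 from row 3; 6 starts row 4. P = [[1, 2, 4], [3, 7, 8], [5], [6]], Q = [[1, 2, 5], [3, 4, 7], [6], [8]].

So P = [[1, 2, 4], [3, 7, 8], [5], [6]], Q = [[1, 2, 5], [3, 4, 7], [6], [8]].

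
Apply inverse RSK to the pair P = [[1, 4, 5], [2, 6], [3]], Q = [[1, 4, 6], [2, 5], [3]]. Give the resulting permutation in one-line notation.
3 2 1 6 4 5

Reverse the RSK construction: for i from n down to 1, find the cell of Q containing i, remove the entry at that cell from P, and reverse-bump it up through P; the value ejected from row 1 is w(i).

Step i=6: Q has 6 at row 1, column 3; remove that cell from P, ejecting 5. So w(6) = 5. P is now [[1, 4], [2, 6], [3]].
Step i=5: Q has 5 at row 2, column 2; remove 6 from row 2 of P and reverse-bump: 6 enters row 1 and ejects 4. So w(5) = 4. P is now [[1, 6], [2], [3]].
Step i=4: Q has 4 at row 1, column 2; remove that cell from P, ejecting 6. So w(4) = 6. P is now [[1], [2], [3]].
Step i=3: Q has 3 at row 3, column 1; remove 3 from row 3 of P and reverse-bump: 3 enters row 2 and ejects 2; 2 enters row 1 and ejects 1. So w(3) = 1. P is now [[2], [3]].
Step i=2: Q has 2 at row 2, column 1; remove 3 from row 2 of P and reverse-bump: 3 enters row 1 and ejects 2. So w(2) = 2. P is now [[3]].
Step i=1: Q has 1 at row 1, column 1; remove that cell from P, ejecting 3. So w(1) = 3. P is now [].

So w = 3 2 1 6 4 5.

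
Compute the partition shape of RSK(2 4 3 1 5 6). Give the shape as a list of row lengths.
RSK row insertion gives P = [[1, 3, 5, 6], [2], [4]], which has shape [4, 1, 1].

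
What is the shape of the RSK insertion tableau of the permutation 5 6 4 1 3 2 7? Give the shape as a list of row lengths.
RSK row insertion gives P = [[1, 2, 7], [3, 6], [4], [5]], which has shape [3, 2, 1, 1].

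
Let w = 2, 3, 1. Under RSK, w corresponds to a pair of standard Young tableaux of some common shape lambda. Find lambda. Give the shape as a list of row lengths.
[2, 1]

Row-insert each entry into an empty tableau.

After inserting 2: P = [[2]].
After inserting 3: P = [[2, 3]].
After inserting 1: P = [[1, 3], [2]].

The final insertion tableau P = [[1, 3], [2]] has shape [2, 1].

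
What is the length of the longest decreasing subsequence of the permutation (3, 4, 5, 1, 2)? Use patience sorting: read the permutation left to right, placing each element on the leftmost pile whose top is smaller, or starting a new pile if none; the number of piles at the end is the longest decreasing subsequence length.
3: new pile. tops = [3]
4: onto pile 1 (replacing 3). tops = [4]
5: onto pile 1 (replacing 4). tops = [5]
1: new pile. tops = [5, 1]
2: onto pile 2 (replacing 1). tops = [5, 2]

2 piles, so the longest decreasing subsequence has length 2.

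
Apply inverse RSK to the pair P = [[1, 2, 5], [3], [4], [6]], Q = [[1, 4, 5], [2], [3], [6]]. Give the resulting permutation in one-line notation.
6 4 1 3 5 2

Reverse the RSK construction: for i from n down to 1, find the cell of Q containing i, remove the entry at that cell from P, and reverse-bump it up through P; the value ejected from row 1 is w(i).

Step i=6: Q has 6 at row 4, column 1; remove 6 from row 4 of P and reverse-bump: 6 enters row 3 and ejects 4; 4 enters row 2 and ejects 3; 3 enters row 1 and ejects 2. So w(6) = 2. P is now [[1, 3, 5], [4], [6]].
Step i=5: Q has 5 at row 1, column 3; remove that cell from P, ejecting 5. So w(5) = 5. P is now [[1, 3], [4], [6]].
Step i=4: Q has 4 at row 1, column 2; remove that cell from P, ejecting 3. So w(4) = 3. P is now [[1], [4], [6]].
Step i=3: Q has 3 at row 3, column 1; remove 6 from row 3 of P and reverse-bump: 6 enters row 2 and ejects 4; 4 enters row 1 and ejects 1. So w(3) = 1. P is now [[4], [6]].
Step i=2: Q has 2 at row 2, column 1; remove 6 from row 2 of P and reverse-bump: 6 enters row 1 and ejects 4. So w(2) = 4. P is now [[6]].
Step i=1: Q has 1 at row 1, column 1; remove that cell from P, ejecting 6. So w(1) = 6. P is now [].

So w = 6 4 1 3 5 2.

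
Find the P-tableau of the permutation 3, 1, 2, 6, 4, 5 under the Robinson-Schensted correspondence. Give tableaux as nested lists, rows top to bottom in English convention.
P = [[1, 2, 4, 5], [3, 6]]

Insert 3: appended to row 1. P = [[3]].
Insert 1: 1 bumps 3 from row 1; 3 starts row 2. P = [[1], [3]].
Insert 2: appended to row 1. P = [[1, 2], [3]].
Insert 6: appended to row 1. P = [[1, 2, 6], [3]].
Insert 4: 4 bumps 6 from row 1; 6 appends to row 2. P = [[1, 2, 4], [3, 6]].
Insert 5: appended to row 1. P = [[1, 2, 4, 5], [3, 6]].

So P = [[1, 2, 4, 5], [3, 6]].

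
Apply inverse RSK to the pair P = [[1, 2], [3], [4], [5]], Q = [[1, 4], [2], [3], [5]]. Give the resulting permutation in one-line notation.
Reverse the RSK construction: for i from n down to 1, find the cell of Q containing i, remove the entry at that cell from P, and reverse-bump it up through P; the value ejected from row 1 is w(i).

Step i=5: Q has 5 at row 4, column 1; remove 5 from row 4 of P and reverse-bump: 5 enters row 3 and ejects 4; 4 enters row 2 and ejects 3; 3 enters row 1 and ejects 2. So w(5) = 2. P is now [[1, 3], [4], [5]].
Step i=4: Q has 4 at row 1, column 2; remove that cell from P, ejecting 3. So w(4) = 3. P is now [[1], [4], [5]].
Step i=3: Q has 3 at row 3, column 1; remove 5 from row 3 of P and reverse-bump: 5 enters row 2 and ejects 4; 4 enters row 1 and ejects 1. So w(3) = 1. P is now [[4], [5]].
Step i=2: Q has 2 at row 2, column 1; remove 5 from row 2 of P and reverse-bump: 5 enters row 1 and ejects 4. So w(2) = 4. P is now [[5]].
Step i=1: Q has 1 at row 1, column 1; remove that cell from P, ejecting 5. So w(1) = 5. P is now [].

So w = 5 4 1 3 2.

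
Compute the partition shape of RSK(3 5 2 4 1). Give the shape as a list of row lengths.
Row-insert each entry into an empty tableau.

After inserting 3: P = [[3]].
After inserting 5: P = [[3, 5]].
After inserting 2: P = [[2, 5], [3]].
After inserting 4: P = [[2, 4], [3, 5]].
After inserting 1: P = [[1, 4], [2, 5], [3]].

The final insertion tableau P = [[1, 4], [2, 5], [3]] has shape [2, 2, 1].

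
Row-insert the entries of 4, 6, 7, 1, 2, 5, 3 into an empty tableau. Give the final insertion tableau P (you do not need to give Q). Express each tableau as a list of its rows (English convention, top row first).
P = [[1, 2, 3], [4, 5, 7], [6]]

Insert 4: appended to row 1. P = [[4]].
Insert 6: appended to row 1. P = [[4, 6]].
Insert 7: appended to row 1. P = [[4, 6, 7]].
Insert 1: 1 bumps 4 from row 1; 4 starts row 2. P = [[1, 6, 7], [4]].
Insert 2: 2 bumps 6 from row 1; 6 appends to row 2. P = [[1, 2, 7], [4, 6]].
Insert 5: 5 bumps 7 from row 1; 7 appends to row 2. P = [[1, 2, 5], [4, 6, 7]].
Insert 3: 3 bumps 5 from row 1; 5 bumps 6 from row 2; 6 starts row 3. P = [[1, 2, 3], [4, 5, 7], [6]].

So P = [[1, 2, 3], [4, 5, 7], [6]].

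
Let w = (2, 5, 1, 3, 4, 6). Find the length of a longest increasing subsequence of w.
4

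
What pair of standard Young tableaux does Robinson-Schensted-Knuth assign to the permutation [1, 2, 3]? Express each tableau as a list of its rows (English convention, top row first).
P = [[1, 2, 3]], Q = [[1, 2, 3]]

Insert each entry of the permutation into P by Schensted row insertion, recording in Q the position of each new cell.

Insert 1: appended to row 1. P = [[1]], Q = [[1]].
Insert 2: appended to row 1. P = [[1, 2]], Q = [[1, 2]].
Insert 3: appended to row 1. P = [[1, 2, 3]], Q = [[1, 2, 3]].

So P = [[1, 2, 3]], Q = [[1, 2, 3]].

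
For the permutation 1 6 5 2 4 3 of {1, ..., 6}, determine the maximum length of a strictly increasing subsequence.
3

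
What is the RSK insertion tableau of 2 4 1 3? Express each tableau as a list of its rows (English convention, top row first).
P = [[1, 3], [2, 4]]

Insert 2: appended to row 1. P = [[2]].
Insert 4: appended to row 1. P = [[2, 4]].
Insert 1: 1 bumps 2 from row 1; 2 starts row 2. P = [[1, 4], [2]].
Insert 3: 3 bumps 4 from row 1; 4 appends to row 2. P = [[1, 3], [2, 4]].

So P = [[1, 3], [2, 4]].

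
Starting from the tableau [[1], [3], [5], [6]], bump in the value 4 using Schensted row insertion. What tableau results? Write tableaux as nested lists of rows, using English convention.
4 is larger than every entry of row 1, so it is appended to row 1. The new tableau is [[1, 4], [3], [5], [6]].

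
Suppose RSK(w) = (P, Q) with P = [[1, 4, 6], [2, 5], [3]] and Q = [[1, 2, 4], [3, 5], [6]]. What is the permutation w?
Reverse RSK: for i = n, n-1, ..., 1, locate i in Q, remove the corresponding corner cell from P, and reverse-bump its entry up through P; the value ejected from row 1 is w(i).

So w = 3 5 2 6 4 1.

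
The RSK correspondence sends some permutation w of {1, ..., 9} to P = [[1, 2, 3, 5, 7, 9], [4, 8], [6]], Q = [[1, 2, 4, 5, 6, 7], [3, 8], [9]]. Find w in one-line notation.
1 6 2 4 5 8 9 7 3

Reverse the RSK construction: for i from n down to 1, find the cell of Q containing i, remove the entry at that cell from P, and reverse-bump it up through P; the value ejected from row 1 is w(i).

Step i=9: Q has 9 at row 3, column 1; remove 6 from row 3 of P and reverse-bump: 6 enters row 2 and ejects 4; 4 enters row 1 and ejects 3. So w(9) = 3. P is now [[1, 2, 4, 5, 7, 9], [6, 8]].
Step i=8: Q has 8 at row 2, column 2; remove 8 from row 2 of P and reverse-bump: 8 enters row 1 and ejects 7. So w(8) = 7. P is now [[1, 2, 4, 5, 8, 9], [6]].
Step i=7: Q has 7 at row 1, column 6; remove that cell from P, ejecting 9. So w(7) = 9. P is now [[1, 2, 4, 5, 8], [6]].
Step i=6: Q has 6 at row 1, column 5; remove that cell from P, ejecting 8. So w(6) = 8. P is now [[1, 2, 4, 5], [6]].
Step i=5: Q has 5 at row 1, column 4; remove that cell from P, ejecting 5. So w(5) = 5. P is now [[1, 2, 4], [6]].
Step i=4: Q has 4 at row 1, column 3; remove that cell from P, ejecting 4. So w(4) = 4. P is now [[1, 2], [6]].
Step i=3: Q has 3 at row 2, column 1; remove 6 from row 2 of P and reverse-bump: 6 enters row 1 and ejects 2. So w(3) = 2. P is now [[1, 6]].
Step i=2: Q has 2 at row 1, column 2; remove that cell from P, ejecting 6. So w(2) = 6. P is now [[1]].
Step i=1: Q has 1 at row 1, column 1; remove that cell from P, ejecting 1. So w(1) = 1. P is now [].

So w = 1 6 2 4 5 8 9 7 3.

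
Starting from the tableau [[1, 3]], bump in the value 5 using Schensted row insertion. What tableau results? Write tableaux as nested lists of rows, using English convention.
[[1, 3, 5]]

5 is larger than every entry of row 1, so it is appended to row 1. The new tableau is [[1, 3, 5]].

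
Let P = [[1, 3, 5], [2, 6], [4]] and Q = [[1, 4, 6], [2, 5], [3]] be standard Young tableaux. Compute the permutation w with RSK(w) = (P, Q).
4 2 1 6 3 5

Reverse the RSK construction: for i from n down to 1, find the cell of Q containing i, remove the entry at that cell from P, and reverse-bump it up through P; the value ejected from row 1 is w(i).

Step i=6: Q has 6 at row 1, column 3; remove that cell from P, ejecting 5. So w(6) = 5. P is now [[1, 3], [2, 6], [4]].
Step i=5: Q has 5 at row 2, column 2; remove 6 from row 2 of P and reverse-bump: 6 enters row 1 and ejects 3. So w(5) = 3. P is now [[1, 6], [2], [4]].
Step i=4: Q has 4 at row 1, column 2; remove that cell from P, ejecting 6. So w(4) = 6. P is now [[1], [2], [4]].
Step i=3: Q has 3 at row 3, column 1; remove 4 from row 3 of P and reverse-bump: 4 enters row 2 and ejects 2; 2 enters row 1 and ejects 1. So w(3) = 1. P is now [[2], [4]].
Step i=2: Q has 2 at row 2, column 1; remove 4 from row 2 of P and reverse-bump: 4 enters row 1 and ejects 2. So w(2) = 2. P is now [[4]].
Step i=1: Q has 1 at row 1, column 1; remove that cell from P, ejecting 4. So w(1) = 4. P is now [].

So w = 4 2 1 6 3 5.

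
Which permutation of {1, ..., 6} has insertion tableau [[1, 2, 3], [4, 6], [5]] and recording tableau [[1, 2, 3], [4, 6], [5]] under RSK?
1 5 6 4 2 3

Reverse the RSK construction: for i from n down to 1, find the cell of Q containing i, remove the entry at that cell from P, and reverse-bump it up through P; the value ejected from row 1 is w(i).

Step i=6: Q has 6 at row 2, column 2; remove 6 from row 2 of P and reverse-bump: 6 enters row 1 and ejects 3. So w(6) = 3. P is now [[1, 2, 6], [4], [5]].
Step i=5: Q has 5 at row 3, column 1; remove 5 from row 3 of P and reverse-bump: 5 enters row 2 and ejects 4; 4 enters row 1 and ejects 2. So w(5) = 2. P is now [[1, 4, 6], [5]].
Step i=4: Q has 4 at row 2, column 1; remove 5 from row 2 of P and reverse-bump: 5 enters row 1 and ejects 4. So w(4) = 4. P is now [[1, 5, 6]].
Step i=3: Q has 3 at row 1, column 3; remove that cell from P, ejecting 6. So w(3) = 6. P is now [[1, 5]].
Step i=2: Q has 2 at row 1, column 2; remove that cell from P, ejecting 5. So w(2) = 5. P is now [[1]].
Step i=1: Q has 1 at row 1, column 1; remove that cell from P, ejecting 1. So w(1) = 1. P is now [].

So w = 1 5 6 4 2 3.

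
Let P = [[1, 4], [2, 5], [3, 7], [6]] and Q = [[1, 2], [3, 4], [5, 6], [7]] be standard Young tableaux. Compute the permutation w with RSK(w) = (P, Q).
Reverse the RSK construction: for i from n down to 1, find the cell of Q containing i, remove the entry at that cell from P, and reverse-bump it up through P; the value ejected from row 1 is w(i).

Step i=7: Q has 7 at row 4, column 1; remove 6 from row 4 of P and reverse-bump: 6 enters row 3 and ejects 3; 3 enters row 2 and ejects 2; 2 enters row 1 and ejects 1. So w(7) = 1. P is now [[2, 4], [3, 5], [6, 7]].
Step i=6: Q has 6 at row 3, column 2; remove 7 from row 3 of P and reverse-bump: 7 enters row 2 and ejects 5; 5 enters row 1 and ejects 4. So w(6) = 4. P is now [[2, 5], [3, 7], [6]].
Step i=5: Q has 5 at row 3, column 1; remove 6 from row 3 of P and reverse-bump: 6 enters row 2 and ejects 3; 3 enters row 1 and ejects 2. So w(5) = 2. P is now [[3, 5], [6, 7]].
Step i=4: Q has 4 at row 2, column 2; remove 7 from row 2 of P and reverse-bump: 7 enters row 1 and ejects 5. So w(4) = 5. P is now [[3, 7], [6]].
Step i=3: Q has 3 at row 2, column 1; remove 6 from row 2 of P and reverse-bump: 6 enters row 1 and ejects 3. So w(3) = 3. P is now [[6, 7]].
Step i=2: Q has 2 at row 1, column 2; remove that cell from P, ejecting 7. So w(2) = 7. P is now [[6]].
Step i=1: Q has 1 at row 1, column 1; remove that cell from P, ejecting 6. So w(1) = 6. P is now [].

So w = 6 7 3 5 2 4 1.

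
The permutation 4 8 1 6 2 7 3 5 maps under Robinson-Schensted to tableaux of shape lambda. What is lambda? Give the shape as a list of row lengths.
[4, 3, 1]

Row-insert each entry into an empty tableau.

After inserting 4: P = [[4]].
After inserting 8: P = [[4, 8]].
After inserting 1: P = [[1, 8], [4]].
After inserting 6: P = [[1, 6], [4, 8]].
After inserting 2: P = [[1, 2], [4, 6], [8]].
After inserting 7: P = [[1, 2, 7], [4, 6], [8]].
After inserting 3: P = [[1, 2, 3], [4, 6, 7], [8]].
After inserting 5: P = [[1, 2, 3, 5], [4, 6, 7], [8]].

The final insertion tableau P = [[1, 2, 3, 5], [4, 6, 7], [8]] has shape [4, 3, 1].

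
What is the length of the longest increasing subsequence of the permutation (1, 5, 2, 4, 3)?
3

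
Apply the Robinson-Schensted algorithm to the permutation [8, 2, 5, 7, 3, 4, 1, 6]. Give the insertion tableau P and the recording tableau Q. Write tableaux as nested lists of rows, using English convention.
Insert each entry of the permutation into P by Schensted row insertion, recording in Q the position of each new cell.

Insert 8: appended to row 1. P = [[8]].
Insert 2: 2 bumps 8 from row 1; 8 starts row 2. P = [[2], [8]].
Insert 5: appended to row 1. P = [[2, 5], [8]].
Insert 7: appended to row 1. P = [[2, 5, 7], [8]].
Insert 3: 3 bumps 5 from row 1; 5 bumps 8 from row 2; 8 starts row 3. P = [[2, 3, 7], [5], [8]].
Insert 4: 4 bumps 7 from row 1; 7 appends to row 2. P = [[2, 3, 4], [5, 7], [8]].
Insert 1: 1 bumps 2 from row 1; 2 bumps 5 from row 2; 5 bumps 8 from row 3; 8 starts row 4. P = [[1, 3, 4], [2, 7], [5], [8]].
Insert 6: appended to row 1. P = [[1, 3, 4, 6], [2, 7], [5], [8]].

So P = [[1, 3, 4, 6], [2, 7], [5], [8]], Q = [[1, 3, 4, 8], [2, 6], [5], [7]].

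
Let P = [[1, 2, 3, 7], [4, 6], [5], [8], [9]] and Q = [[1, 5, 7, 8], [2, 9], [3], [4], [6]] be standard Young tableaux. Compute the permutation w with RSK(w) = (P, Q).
9 8 5 1 4 2 6 7 3

Reverse RSK: for i = n, n-1, ..., 1, locate i in Q, remove the corresponding corner cell from P, and reverse-bump its entry up through P; the value ejected from row 1 is w(i).

So w = 9 8 5 1 4 2 6 7 3.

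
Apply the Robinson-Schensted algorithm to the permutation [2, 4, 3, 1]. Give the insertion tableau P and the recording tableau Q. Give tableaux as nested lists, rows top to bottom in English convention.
P = [[1, 3], [2], [4]], Q = [[1, 2], [3], [4]]

Insert each entry of the permutation into P by Schensted row insertion, recording in Q the position of each new cell.

Insert 2: appended to row 1. P = [[2]], Q = [[1]].
Insert 4: appended to row 1. P = [[2, 4]], Q = [[1, 2]].
Insert 3: 3 bumps 4 from row 1; 4 starts row 2. P = [[2, 3], [4]], Q = [[1, 2], [3]].
Insert 1: 1 bumps 2 from row 1; 2 bumps 4 from row 2; 4 starts row 3. P = [[1, 3], [2], [4]], Q = [[1, 2], [3], [4]].

So P = [[1, 3], [2], [4]], Q = [[1, 2], [3], [4]].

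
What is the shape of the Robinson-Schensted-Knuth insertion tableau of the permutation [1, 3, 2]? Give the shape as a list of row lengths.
[2, 1]

Row-insert each entry into an empty tableau.

After inserting 1: P = [[1]].
After inserting 3: P = [[1, 3]].
After inserting 2: P = [[1, 2], [3]].

The final insertion tableau P = [[1, 2], [3]] has shape [2, 1].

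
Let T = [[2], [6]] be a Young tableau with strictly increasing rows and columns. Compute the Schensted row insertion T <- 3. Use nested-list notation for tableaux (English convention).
[[2, 3], [6]]

3 is larger than every entry of row 1, so it is appended to row 1. The new tableau is [[2, 3], [6]].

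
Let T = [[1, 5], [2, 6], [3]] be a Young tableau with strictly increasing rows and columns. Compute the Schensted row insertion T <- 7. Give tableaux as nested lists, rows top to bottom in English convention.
7 is larger than every entry of row 1, so it is appended to row 1. The new tableau is [[1, 5, 7], [2, 6], [3]].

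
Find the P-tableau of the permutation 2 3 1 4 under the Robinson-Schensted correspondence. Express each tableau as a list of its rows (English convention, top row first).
P = [[1, 3, 4], [2]]

Insert 2: appended to row 1. P = [[2]].
Insert 3: appended to row 1. P = [[2, 3]].
Insert 1: 1 bumps 2 from row 1; 2 starts row 2. P = [[1, 3], [2]].
Insert 4: appended to row 1. P = [[1, 3, 4], [2]].

So P = [[1, 3, 4], [2]].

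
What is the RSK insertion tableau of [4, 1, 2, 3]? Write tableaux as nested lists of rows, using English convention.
P = [[1, 2, 3], [4]]

Insert 4: appended to row 1. P = [[4]].
Insert 1: 1 bumps 4 from row 1; 4 starts row 2. P = [[1], [4]].
Insert 2: appended to row 1. P = [[1, 2], [4]].
Insert 3: appended to row 1. P = [[1, 2, 3], [4]].

So P = [[1, 2, 3], [4]].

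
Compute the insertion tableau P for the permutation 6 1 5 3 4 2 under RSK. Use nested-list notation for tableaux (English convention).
P = [[1, 2, 4], [3], [5], [6]]

After inserting 6: P = [[6]].
After inserting 1: P = [[1], [6]].
After inserting 5: P = [[1, 5], [6]].
After inserting 3: P = [[1, 3], [5], [6]].
After inserting 4: P = [[1, 3, 4], [5], [6]].
After inserting 2: P = [[1, 2, 4], [3], [5], [6]].

So P = [[1, 2, 4], [3], [5], [6]].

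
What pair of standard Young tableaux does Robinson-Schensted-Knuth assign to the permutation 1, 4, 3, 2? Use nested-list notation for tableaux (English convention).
P = [[1, 2], [3], [4]], Q = [[1, 2], [3], [4]]

Insert each entry of the permutation into P by Schensted row insertion, recording in Q the position of each new cell.

Insert 1: appended to row 1. P = [[1]].
Insert 4: appended to row 1. P = [[1, 4]].
Insert 3: 3 bumps 4 from row 1; 4 starts row 2. P = [[1, 3], [4]].
Insert 2: 2 bumps 3 from row 1; 3 bumps 4 from row 2; 4 starts row 3. P = [[1, 2], [3], [4]].

So P = [[1, 2], [3], [4]], Q = [[1, 2], [3], [4]].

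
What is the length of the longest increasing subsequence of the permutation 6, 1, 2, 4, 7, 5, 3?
4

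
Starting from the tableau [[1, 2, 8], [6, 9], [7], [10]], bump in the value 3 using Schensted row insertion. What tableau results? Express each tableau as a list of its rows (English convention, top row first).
In row 1, 3 replaces 8 (the leftmost entry greater than 3); 8 is bumped to row 2. In row 2, 8 replaces 9 (the leftmost entry greater than 8); 9 is bumped to row 3. 9 is appended to row 3. The new tableau is [[1, 2, 3], [6, 8], [7, 9], [10]].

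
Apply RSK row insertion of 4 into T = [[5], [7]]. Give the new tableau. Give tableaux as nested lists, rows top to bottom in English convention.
In row 1, 4 replaces 5 (the leftmost entry greater than 4); 5 is bumped to row 2. In row 2, 5 replaces 7 (the leftmost entry greater than 5); 7 is bumped to row 3. 7 starts a new row 3. The new tableau is [[4], [5], [7]].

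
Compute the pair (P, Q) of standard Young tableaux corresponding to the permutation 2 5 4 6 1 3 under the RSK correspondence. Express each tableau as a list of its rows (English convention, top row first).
Insert each entry of the permutation into P by Schensted row insertion, recording in Q the position of each new cell.

Insert 2: appended to row 1. P = [[2]].
Insert 5: appended to row 1. P = [[2, 5]].
Insert 4: 4 bumps 5 from row 1; 5 starts row 2. P = [[2, 4], [5]].
Insert 6: appended to row 1. P = [[2, 4, 6], [5]].
Insert 1: 1 bumps 2 from row 1; 2 bumps 5 from row 2; 5 starts row 3. P = [[1, 4, 6], [2], [5]].
Insert 3: 3 bumps 4 from row 1; 4 appends to row 2. P = [[1, 3, 6], [2, 4], [5]].

So P = [[1, 3, 6], [2, 4], [5]], Q = [[1, 2, 4], [3, 6], [5]].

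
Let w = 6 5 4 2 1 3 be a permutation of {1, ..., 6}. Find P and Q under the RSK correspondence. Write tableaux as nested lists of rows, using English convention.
P = [[1, 3], [2], [4], [5], [6]], Q = [[1, 6], [2], [3], [4], [5]]

Insert each entry of the permutation into P by Schensted row insertion, recording in Q the position of each new cell.

After inserting 6: P = [[6]].
After inserting 5: P = [[5], [6]].
After inserting 4: P = [[4], [5], [6]].
After inserting 2: P = [[2], [4], [5], [6]].
After inserting 1: P = [[1], [2], [4], [5], [6]].
After inserting 3: P = [[1, 3], [2], [4], [5], [6]].

So P = [[1, 3], [2], [4], [5], [6]], Q = [[1, 6], [2], [3], [4], [5]].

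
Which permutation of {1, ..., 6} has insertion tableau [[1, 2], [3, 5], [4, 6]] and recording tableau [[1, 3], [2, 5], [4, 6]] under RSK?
4 3 6 1 5 2

Reverse the RSK construction: for i from n down to 1, find the cell of Q containing i, remove the entry at that cell from P, and reverse-bump it up through P; the value ejected from row 1 is w(i).

Step i=6: Q has 6 at row 3, column 2; remove 6 from row 3 of P and reverse-bump: 6 enters row 2 and ejects 5; 5 enters row 1 and ejects 2. So w(6) = 2. P is now [[1, 5], [3, 6], [4]].
Step i=5: Q has 5 at row 2, column 2; remove 6 from row 2 of P and reverse-bump: 6 enters row 1 and ejects 5. So w(5) = 5. P is now [[1, 6], [3], [4]].
Step i=4: Q has 4 at row 3, column 1; remove 4 from row 3 of P and reverse-bump: 4 enters row 2 and ejects 3; 3 enters row 1 and ejects 1. So w(4) = 1. P is now [[3, 6], [4]].
Step i=3: Q has 3 at row 1, column 2; remove that cell from P, ejecting 6. So w(3) = 6. P is now [[3], [4]].
Step i=2: Q has 2 at row 2, column 1; remove 4 from row 2 of P and reverse-bump: 4 enters row 1 and ejects 3. So w(2) = 3. P is now [[4]].
Step i=1: Q has 1 at row 1, column 1; remove that cell from P, ejecting 4. So w(1) = 4. P is now [].

So w = 4 3 6 1 5 2.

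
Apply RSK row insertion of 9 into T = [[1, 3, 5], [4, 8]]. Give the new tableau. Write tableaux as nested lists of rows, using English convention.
[[1, 3, 5, 9], [4, 8]]

9 is larger than every entry of row 1, so it is appended to row 1. The new tableau is [[1, 3, 5, 9], [4, 8]].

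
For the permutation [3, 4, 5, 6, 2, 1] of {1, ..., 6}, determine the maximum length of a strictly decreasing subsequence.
3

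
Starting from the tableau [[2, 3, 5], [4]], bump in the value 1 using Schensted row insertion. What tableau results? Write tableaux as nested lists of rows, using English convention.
In row 1, 1 replaces 2 (the leftmost entry greater than 1); 2 is bumped to row 2. In row 2, 2 replaces 4 (the leftmost entry greater than 2); 4 is bumped to row 3. 4 starts a new row 3. The new tableau is [[1, 3, 5], [2], [4]].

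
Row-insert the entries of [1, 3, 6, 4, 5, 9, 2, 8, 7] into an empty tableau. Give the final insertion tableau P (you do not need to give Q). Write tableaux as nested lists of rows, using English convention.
P = [[1, 2, 4, 5, 7], [3, 8], [6, 9]]

Insert 1: appended to row 1. P = [[1]].
Insert 3: appended to row 1. P = [[1, 3]].
Insert 6: appended to row 1. P = [[1, 3, 6]].
Insert 4: 4 bumps 6 from row 1; 6 starts row 2. P = [[1, 3, 4], [6]].
Insert 5: appended to row 1. P = [[1, 3, 4, 5], [6]].
Insert 9: appended to row 1. P = [[1, 3, 4, 5, 9], [6]].
Insert 2: 2 bumps 3 from row 1; 3 bumps 6 from row 2; 6 starts row 3. P = [[1, 2, 4, 5, 9], [3], [6]].
Insert 8: 8 bumps 9 from row 1; 9 appends to row 2. P = [[1, 2, 4, 5, 8], [3, 9], [6]].
Insert 7: 7 bumps 8 from row 1; 8 bumps 9 from row 2; 9 appends to row 3. P = [[1, 2, 4, 5, 7], [3, 8], [6, 9]].

So P = [[1, 2, 4, 5, 7], [3, 8], [6, 9]].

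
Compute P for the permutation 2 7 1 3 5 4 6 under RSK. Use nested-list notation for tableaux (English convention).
P = [[1, 3, 4, 6], [2, 5], [7]]

After inserting 2: P = [[2]].
After inserting 7: P = [[2, 7]].
After inserting 1: P = [[1, 7], [2]].
After inserting 3: P = [[1, 3], [2, 7]].
After inserting 5: P = [[1, 3, 5], [2, 7]].
After inserting 4: P = [[1, 3, 4], [2, 5], [7]].
After inserting 6: P = [[1, 3, 4, 6], [2, 5], [7]].

So P = [[1, 3, 4, 6], [2, 5], [7]].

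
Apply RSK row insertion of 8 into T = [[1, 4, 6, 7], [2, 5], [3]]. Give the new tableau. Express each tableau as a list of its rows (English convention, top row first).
[[1, 4, 6, 7, 8], [2, 5], [3]]

8 is larger than every entry of row 1, so it is appended to row 1. The new tableau is [[1, 4, 6, 7, 8], [2, 5], [3]].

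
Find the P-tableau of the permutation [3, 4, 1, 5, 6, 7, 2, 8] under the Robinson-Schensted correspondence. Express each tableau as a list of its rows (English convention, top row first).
P = [[1, 2, 5, 6, 7, 8], [3, 4]]

After inserting 3: P = [[3]].
After inserting 4: P = [[3, 4]].
After inserting 1: P = [[1, 4], [3]].
After inserting 5: P = [[1, 4, 5], [3]].
After inserting 6: P = [[1, 4, 5, 6], [3]].
After inserting 7: P = [[1, 4, 5, 6, 7], [3]].
After inserting 2: P = [[1, 2, 5, 6, 7], [3, 4]].
After inserting 8: P = [[1, 2, 5, 6, 7, 8], [3, 4]].

So P = [[1, 2, 5, 6, 7, 8], [3, 4]].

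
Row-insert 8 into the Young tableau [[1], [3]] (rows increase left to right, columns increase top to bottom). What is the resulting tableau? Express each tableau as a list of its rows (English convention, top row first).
[[1, 8], [3]]

8 is larger than every entry of row 1, so it is appended to row 1. The new tableau is [[1, 8], [3]].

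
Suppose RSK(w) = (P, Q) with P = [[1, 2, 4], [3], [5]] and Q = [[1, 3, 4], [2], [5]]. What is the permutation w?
5 1 3 4 2

Reverse the RSK construction: for i from n down to 1, find the cell of Q containing i, remove the entry at that cell from P, and reverse-bump it up through P; the value ejected from row 1 is w(i).

Step i=5: Q has 5 at row 3, column 1; remove 5 from row 3 of P and reverse-bump: 5 enters row 2 and ejects 3; 3 enters row 1 and ejects 2. So w(5) = 2. P is now [[1, 3, 4], [5]].
Step i=4: Q has 4 at row 1, column 3; remove that cell from P, ejecting 4. So w(4) = 4. P is now [[1, 3], [5]].
Step i=3: Q has 3 at row 1, column 2; remove that cell from P, ejecting 3. So w(3) = 3. P is now [[1], [5]].
Step i=2: Q has 2 at row 2, column 1; remove 5 from row 2 of P and reverse-bump: 5 enters row 1 and ejects 1. So w(2) = 1. P is now [[5]].
Step i=1: Q has 1 at row 1, column 1; remove that cell from P, ejecting 5. So w(1) = 5. P is now [].

So w = 5 1 3 4 2.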